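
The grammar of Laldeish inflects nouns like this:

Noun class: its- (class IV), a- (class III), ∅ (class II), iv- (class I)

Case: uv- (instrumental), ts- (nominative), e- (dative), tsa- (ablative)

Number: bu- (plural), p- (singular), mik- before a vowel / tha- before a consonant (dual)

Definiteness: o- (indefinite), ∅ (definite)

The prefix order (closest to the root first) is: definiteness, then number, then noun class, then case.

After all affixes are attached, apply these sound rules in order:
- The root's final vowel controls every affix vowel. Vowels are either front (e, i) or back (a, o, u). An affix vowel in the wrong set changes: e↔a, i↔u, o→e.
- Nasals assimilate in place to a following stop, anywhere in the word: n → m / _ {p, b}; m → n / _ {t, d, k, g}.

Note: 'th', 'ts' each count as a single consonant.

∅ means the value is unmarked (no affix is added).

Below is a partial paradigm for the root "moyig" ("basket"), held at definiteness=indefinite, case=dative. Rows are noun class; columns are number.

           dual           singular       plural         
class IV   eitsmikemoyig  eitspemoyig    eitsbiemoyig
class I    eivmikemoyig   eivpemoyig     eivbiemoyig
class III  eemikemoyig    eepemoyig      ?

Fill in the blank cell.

Attach definiteness indefinite o- → omoyig.
Attach number plural bu- → buomoyig.
Attach noun class class III a- → abuomoyig.
Attach case dative e- → eabuomoyig.
Apply vowel harmony: eabuomoyig → eebiemoyig.
Nasal assimilation: no change.

eebiemoyig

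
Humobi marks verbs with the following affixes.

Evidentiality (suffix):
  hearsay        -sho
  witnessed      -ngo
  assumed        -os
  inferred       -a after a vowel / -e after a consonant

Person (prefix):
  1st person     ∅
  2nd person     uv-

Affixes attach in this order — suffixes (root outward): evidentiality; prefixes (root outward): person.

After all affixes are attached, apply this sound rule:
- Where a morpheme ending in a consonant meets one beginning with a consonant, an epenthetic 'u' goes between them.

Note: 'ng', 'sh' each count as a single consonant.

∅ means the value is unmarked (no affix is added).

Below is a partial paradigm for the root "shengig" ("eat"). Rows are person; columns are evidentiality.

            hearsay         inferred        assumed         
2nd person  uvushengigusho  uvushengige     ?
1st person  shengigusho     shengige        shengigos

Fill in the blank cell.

Attach evidentiality assumed -os → shengigos.
Attach person 2nd person uv- → uvshengigos.
Apply epenthesis: uvshengigos → uvushengigos.

uvushengigos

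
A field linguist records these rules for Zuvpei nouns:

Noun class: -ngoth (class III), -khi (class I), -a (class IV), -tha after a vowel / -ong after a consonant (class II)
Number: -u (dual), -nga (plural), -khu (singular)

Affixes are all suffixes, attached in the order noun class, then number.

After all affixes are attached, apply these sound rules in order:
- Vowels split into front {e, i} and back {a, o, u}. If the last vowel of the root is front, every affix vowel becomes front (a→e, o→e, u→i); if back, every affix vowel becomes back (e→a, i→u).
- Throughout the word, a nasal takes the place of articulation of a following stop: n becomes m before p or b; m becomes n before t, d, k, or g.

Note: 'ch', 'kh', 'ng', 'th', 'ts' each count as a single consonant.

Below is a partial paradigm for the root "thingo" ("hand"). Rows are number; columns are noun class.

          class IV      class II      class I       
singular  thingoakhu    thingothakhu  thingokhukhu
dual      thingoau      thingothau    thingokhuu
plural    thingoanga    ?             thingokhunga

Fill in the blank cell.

thingothanga

Attach noun class class II -tha (after vowel 'o') → thingotha.
Attach number plural -nga → thingothanga.
Vowel harmony: no change.
Nasal assimilation: no change.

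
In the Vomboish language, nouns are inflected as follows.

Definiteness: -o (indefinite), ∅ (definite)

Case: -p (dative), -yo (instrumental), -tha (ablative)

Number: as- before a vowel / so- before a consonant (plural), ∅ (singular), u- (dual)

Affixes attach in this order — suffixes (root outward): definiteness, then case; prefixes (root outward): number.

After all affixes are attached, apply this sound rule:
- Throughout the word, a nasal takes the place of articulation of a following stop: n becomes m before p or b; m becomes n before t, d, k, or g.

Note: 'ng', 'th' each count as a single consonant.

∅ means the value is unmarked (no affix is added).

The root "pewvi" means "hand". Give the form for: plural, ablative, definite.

sopewvitha

definiteness = definite: zero marking, form stays pewvi.
Attach number plural so- (before consonant 'p') → sopewvi.
Attach case ablative -tha → sopewvitha.
Nasal assimilation: no change.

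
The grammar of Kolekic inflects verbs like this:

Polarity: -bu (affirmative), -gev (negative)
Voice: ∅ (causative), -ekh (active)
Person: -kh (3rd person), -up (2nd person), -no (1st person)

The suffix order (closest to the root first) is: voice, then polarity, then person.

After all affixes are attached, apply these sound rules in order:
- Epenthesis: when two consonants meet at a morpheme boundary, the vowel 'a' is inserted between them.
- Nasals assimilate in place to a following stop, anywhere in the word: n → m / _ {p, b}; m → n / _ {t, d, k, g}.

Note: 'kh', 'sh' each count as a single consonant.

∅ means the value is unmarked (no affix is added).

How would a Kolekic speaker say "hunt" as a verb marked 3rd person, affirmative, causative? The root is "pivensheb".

pivenshebabukh

voice = causative: zero marking, form stays pivensheb.
Attach polarity affirmative -bu → pivenshebbu.
Attach person 3rd person -kh → pivenshebbukh.
Apply epenthesis: pivenshebbukh → pivenshebabukh.
Nasal assimilation: no change.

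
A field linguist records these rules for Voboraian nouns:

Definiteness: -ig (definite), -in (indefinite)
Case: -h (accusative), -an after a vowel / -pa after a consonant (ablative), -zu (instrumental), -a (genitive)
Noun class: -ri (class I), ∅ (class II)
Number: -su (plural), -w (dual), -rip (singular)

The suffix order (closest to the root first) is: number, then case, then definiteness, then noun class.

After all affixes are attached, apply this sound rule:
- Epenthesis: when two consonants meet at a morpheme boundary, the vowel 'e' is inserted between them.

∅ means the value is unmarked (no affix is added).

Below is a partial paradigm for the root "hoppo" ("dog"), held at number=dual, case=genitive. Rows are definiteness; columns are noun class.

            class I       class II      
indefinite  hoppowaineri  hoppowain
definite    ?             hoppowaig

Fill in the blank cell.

hoppowaigeri

Attach number dual -w → hoppow.
Attach case genitive -a → hoppowa.
Attach definiteness definite -ig → hoppowaig.
Attach noun class class I -ri → hoppowaigri.
Apply epenthesis: hoppowaigri → hoppowaigeri.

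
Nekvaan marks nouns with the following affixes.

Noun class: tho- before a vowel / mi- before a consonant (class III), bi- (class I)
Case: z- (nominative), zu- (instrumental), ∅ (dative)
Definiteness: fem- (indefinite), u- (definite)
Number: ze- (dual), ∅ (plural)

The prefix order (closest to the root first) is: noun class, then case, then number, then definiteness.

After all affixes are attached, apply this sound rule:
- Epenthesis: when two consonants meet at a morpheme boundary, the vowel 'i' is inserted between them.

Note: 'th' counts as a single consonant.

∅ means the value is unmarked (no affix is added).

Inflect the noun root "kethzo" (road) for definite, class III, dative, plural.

Attach noun class class III mi- (before consonant 'k') → mikethzo.
case = dative: zero marking, form stays mikethzo.
number = plural: zero marking, form stays mikethzo.
Attach definiteness definite u- → umikethzo.
Epenthesis: no change.

umikethzo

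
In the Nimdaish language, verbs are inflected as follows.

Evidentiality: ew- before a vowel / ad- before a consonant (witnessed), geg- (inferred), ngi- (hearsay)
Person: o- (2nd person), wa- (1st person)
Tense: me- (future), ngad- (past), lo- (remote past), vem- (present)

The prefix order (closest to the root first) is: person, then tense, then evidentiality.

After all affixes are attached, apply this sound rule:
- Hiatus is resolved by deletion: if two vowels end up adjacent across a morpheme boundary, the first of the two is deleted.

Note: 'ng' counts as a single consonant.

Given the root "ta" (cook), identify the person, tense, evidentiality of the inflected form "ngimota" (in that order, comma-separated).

Segment: ngi-me-o-ta.
person: o- → 2nd person.
tense: me- → future.
evidentiality: ngi- → hearsay.

2nd person, future, hearsay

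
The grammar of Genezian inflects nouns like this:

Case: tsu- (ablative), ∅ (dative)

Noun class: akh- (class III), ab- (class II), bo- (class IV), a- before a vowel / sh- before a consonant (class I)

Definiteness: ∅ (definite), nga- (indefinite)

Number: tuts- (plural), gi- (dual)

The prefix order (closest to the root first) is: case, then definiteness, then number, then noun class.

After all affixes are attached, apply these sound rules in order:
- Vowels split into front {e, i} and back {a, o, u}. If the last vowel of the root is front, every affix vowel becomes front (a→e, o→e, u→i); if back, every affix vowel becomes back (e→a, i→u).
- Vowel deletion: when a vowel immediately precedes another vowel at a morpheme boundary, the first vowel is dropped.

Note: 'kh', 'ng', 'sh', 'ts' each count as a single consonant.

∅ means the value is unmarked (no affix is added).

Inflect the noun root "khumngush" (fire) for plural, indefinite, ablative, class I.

shtutsngatsukhumngush

Attach case ablative tsu- → tsukhumngush.
Attach definiteness indefinite nga- → ngatsukhumngush.
Attach number plural tuts- → tutsngatsukhumngush.
Attach noun class class I sh- (before consonant 't') → shtutsngatsukhumngush.
Vowel harmony: no change.
Vowel deletion: no change.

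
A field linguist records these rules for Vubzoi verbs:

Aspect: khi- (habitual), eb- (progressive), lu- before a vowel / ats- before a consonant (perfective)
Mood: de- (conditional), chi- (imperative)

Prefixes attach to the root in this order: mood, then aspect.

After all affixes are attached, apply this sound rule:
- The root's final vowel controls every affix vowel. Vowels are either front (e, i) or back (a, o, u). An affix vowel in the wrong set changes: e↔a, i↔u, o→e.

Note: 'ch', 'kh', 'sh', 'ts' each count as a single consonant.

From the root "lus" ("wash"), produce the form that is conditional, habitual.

khudalus

Attach mood conditional de- → delus.
Attach aspect habitual khi- → khidelus.
Apply vowel harmony: khidelus → khudalus.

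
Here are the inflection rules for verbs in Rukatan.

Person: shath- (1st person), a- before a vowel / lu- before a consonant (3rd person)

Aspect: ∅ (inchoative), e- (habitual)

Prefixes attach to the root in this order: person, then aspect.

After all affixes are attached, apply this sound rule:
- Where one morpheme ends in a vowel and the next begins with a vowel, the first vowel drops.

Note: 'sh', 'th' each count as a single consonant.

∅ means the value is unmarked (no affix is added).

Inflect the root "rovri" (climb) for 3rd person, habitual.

elurovri

Attach person 3rd person lu- (before consonant 'r') → lurovri.
Attach aspect habitual e- → elurovri.
Vowel deletion: no change.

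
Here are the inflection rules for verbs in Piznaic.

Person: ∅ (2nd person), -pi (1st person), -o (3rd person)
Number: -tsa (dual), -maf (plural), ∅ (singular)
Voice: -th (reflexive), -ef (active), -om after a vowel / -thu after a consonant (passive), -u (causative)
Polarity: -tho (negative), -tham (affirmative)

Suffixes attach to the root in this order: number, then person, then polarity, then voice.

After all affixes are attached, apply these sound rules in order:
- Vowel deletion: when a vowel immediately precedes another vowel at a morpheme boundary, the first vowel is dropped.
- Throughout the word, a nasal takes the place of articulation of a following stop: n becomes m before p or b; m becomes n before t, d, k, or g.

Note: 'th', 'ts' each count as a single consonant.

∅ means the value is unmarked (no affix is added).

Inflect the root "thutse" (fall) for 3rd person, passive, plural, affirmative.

thutsemafothamthu

Attach number plural -maf → thutsemaf.
Attach person 3rd person -o → thutsemafo.
Attach polarity affirmative -tham → thutsemafotham.
Attach voice passive -thu (after consonant 'm') → thutsemafothamthu.
Vowel deletion: no change.
Nasal assimilation: no change.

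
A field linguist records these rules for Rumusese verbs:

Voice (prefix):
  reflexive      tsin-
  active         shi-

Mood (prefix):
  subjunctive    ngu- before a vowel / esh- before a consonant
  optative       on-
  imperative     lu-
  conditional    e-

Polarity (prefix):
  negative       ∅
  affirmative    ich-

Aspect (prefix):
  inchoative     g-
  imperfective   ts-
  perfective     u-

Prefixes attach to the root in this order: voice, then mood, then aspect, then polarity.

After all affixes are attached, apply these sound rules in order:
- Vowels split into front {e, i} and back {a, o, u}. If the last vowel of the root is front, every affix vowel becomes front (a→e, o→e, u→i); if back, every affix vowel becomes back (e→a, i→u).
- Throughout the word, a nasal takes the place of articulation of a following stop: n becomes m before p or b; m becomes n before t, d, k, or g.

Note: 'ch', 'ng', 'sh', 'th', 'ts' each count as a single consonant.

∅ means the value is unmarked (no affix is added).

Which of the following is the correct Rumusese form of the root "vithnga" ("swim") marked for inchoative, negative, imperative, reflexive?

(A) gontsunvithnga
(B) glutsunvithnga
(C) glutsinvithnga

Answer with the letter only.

B

Attach voice reflexive tsin- → tsinvithnga.
Attach mood imperative lu- → lutsinvithnga.
Attach aspect inchoative g- → glutsinvithnga.
polarity = negative: zero marking, form stays glutsinvithnga.
Apply vowel harmony: glutsinvithnga → glutsunvithnga.
Nasal assimilation: no change.
So the correct form is glutsunvithnga, option (B).
(A) gontsunvithnga is wrong: it uses optative instead of imperative for mood.
(C) glutsinvithnga is wrong: it fails to apply the sound rule(s).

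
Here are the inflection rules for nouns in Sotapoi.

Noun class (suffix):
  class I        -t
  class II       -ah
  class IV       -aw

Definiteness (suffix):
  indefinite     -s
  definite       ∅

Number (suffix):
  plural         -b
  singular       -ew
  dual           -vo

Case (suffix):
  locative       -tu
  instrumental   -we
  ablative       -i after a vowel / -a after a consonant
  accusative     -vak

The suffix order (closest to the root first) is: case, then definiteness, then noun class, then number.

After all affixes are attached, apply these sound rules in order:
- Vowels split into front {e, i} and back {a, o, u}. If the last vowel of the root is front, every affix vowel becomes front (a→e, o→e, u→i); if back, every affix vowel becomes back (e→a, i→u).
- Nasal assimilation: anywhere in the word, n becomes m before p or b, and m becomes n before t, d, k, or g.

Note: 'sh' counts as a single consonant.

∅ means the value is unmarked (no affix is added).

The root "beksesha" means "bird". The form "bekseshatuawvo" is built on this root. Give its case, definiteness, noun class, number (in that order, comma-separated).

locative, definite, class IV, dual

Segment: beksesha-tu-aw-vo.
case: -tu → locative.
definiteness: ∅ → definite.
noun class: -aw → class IV.
number: -vo → dual.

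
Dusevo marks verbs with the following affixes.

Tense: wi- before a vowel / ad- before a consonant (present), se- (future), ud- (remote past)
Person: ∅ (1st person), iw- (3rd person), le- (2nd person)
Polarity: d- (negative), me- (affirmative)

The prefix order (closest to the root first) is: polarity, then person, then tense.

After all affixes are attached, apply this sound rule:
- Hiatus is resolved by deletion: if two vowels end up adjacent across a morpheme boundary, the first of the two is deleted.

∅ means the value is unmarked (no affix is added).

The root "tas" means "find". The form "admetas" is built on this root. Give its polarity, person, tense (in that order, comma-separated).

Segment: ad-me-tas.
polarity: me- → affirmative.
person: ∅ → 1st person.
tense: wi/ad- → present.

affirmative, 1st person, present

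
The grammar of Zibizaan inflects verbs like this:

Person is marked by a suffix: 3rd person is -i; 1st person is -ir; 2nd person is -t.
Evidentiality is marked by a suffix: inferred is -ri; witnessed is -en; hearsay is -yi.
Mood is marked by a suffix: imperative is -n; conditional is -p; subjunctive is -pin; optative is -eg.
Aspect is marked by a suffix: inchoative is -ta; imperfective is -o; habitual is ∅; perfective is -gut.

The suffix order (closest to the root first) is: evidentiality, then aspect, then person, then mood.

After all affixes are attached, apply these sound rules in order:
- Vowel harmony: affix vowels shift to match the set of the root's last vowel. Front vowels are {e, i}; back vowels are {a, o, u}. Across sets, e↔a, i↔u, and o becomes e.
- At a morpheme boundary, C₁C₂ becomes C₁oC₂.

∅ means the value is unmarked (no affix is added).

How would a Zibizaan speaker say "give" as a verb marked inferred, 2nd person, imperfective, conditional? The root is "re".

rerietop

Attach evidentiality inferred -ri → reri.
Attach aspect imperfective -o → rerio.
Attach person 2nd person -t → reriot.
Attach mood conditional -p → reriotp.
Apply vowel harmony: reriotp → rerietp.
Apply epenthesis: rerietp → rerietop.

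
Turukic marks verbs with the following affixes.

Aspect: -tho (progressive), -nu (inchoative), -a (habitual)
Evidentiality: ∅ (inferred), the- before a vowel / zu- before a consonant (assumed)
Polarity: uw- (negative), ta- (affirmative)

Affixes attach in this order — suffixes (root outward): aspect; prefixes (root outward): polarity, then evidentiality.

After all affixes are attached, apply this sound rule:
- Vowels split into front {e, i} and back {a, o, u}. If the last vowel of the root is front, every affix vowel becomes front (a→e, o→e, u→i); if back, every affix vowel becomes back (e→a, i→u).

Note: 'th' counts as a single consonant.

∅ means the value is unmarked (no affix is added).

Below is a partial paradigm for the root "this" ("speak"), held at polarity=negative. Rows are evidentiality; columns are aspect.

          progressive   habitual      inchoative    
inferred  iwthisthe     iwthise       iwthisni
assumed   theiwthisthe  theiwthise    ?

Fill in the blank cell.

theiwthisni

Attach polarity negative uw- → uwthis.
Attach evidentiality assumed the- (before vowel 'u') → theuwthis.
Attach aspect inchoative -nu → theuwthisnu.
Apply vowel harmony: theuwthisnu → theiwthisni.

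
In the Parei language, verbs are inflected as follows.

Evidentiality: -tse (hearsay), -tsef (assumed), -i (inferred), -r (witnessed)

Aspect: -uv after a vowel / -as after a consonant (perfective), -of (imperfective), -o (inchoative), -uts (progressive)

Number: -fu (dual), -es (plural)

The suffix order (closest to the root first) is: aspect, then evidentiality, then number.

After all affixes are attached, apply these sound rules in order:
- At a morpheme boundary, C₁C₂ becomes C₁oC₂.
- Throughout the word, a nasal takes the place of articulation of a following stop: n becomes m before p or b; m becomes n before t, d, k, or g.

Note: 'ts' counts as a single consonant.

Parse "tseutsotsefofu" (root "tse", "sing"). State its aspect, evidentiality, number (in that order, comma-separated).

progressive, assumed, dual

Segment: tse-uts-tsef-fu.
aspect: -uts → progressive.
evidentiality: -tsef → assumed.
number: -fu → dual.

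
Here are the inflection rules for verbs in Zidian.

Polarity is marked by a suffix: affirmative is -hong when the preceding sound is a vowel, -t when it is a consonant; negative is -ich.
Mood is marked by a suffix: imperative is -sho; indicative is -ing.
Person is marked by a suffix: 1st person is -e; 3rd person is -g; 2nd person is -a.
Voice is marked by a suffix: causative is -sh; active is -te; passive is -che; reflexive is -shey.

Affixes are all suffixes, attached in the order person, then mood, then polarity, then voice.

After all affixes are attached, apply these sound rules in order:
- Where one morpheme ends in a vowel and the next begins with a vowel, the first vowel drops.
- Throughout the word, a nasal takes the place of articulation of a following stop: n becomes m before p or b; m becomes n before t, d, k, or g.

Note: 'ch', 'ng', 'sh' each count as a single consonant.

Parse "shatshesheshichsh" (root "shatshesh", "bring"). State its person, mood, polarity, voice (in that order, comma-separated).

1st person, imperative, negative, causative

Segment: shatshesh-e-sho-ich-sh.
person: -e → 1st person.
mood: -sho → imperative.
polarity: -ich → negative.
voice: -sh → causative.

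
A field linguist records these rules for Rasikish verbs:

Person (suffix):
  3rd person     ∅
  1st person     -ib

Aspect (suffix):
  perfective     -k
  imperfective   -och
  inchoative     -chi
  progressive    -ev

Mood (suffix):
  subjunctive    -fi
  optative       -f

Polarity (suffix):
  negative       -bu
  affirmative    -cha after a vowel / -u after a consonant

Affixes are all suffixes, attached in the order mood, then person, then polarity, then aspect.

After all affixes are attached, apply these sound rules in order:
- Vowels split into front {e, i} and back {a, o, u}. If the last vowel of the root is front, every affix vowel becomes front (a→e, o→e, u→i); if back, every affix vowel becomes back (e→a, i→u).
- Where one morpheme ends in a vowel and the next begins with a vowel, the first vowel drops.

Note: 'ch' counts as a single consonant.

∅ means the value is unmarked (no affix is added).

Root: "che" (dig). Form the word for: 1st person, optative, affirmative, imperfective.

Attach mood optative -f → chef.
Attach person 1st person -ib → chefib.
Attach polarity affirmative -u (after consonant 'b') → chefibu.
Attach aspect imperfective -och → chefibuoch.
Apply vowel harmony: chefibuoch → chefibiech.
Apply vowel deletion: chefibiech → chefibech.

chefibech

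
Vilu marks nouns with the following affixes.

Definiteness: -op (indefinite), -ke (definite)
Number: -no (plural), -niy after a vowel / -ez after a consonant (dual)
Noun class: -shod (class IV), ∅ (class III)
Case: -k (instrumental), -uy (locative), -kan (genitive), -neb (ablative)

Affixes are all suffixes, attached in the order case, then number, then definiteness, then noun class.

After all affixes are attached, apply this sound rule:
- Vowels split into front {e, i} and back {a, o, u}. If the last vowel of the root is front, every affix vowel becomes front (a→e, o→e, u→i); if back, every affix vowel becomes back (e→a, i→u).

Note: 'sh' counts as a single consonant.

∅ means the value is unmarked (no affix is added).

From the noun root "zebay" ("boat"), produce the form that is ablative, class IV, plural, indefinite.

Attach case ablative -neb → zebayneb.
Attach number plural -no → zebaynebno.
Attach definiteness indefinite -op → zebaynebnoop.
Attach noun class class IV -shod → zebaynebnoopshod.
Apply vowel harmony: zebaynebnoopshod → zebaynabnoopshod.

zebaynabnoopshod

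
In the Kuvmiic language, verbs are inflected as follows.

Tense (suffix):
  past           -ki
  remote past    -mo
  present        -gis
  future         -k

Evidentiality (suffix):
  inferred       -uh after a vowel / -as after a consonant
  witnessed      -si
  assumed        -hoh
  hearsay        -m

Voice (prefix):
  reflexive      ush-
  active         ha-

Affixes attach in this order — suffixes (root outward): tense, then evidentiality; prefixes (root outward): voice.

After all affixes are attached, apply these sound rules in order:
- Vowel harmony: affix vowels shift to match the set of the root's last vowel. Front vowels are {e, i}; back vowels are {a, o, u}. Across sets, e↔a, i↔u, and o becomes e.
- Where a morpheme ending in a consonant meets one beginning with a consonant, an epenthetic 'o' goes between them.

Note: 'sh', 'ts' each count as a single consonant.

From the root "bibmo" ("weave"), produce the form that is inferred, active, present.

habibmogusas

Attach voice active ha- → habibmo.
Attach tense present -gis → habibmogis.
Attach evidentiality inferred -as (after consonant 's') → habibmogisas.
Apply vowel harmony: habibmogisas → habibmogusas.
Epenthesis: no change.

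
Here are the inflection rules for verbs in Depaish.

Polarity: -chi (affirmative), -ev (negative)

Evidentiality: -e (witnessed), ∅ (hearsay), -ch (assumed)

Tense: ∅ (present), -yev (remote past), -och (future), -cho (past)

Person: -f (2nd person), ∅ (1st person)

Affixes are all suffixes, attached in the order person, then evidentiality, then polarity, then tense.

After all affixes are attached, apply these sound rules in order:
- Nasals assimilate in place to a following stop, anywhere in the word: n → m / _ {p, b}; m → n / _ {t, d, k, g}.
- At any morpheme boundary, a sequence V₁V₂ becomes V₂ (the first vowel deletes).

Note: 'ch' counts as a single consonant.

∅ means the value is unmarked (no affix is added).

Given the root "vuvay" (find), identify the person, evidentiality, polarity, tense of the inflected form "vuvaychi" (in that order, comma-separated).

1st person, hearsay, affirmative, present

Segment: vuvay-chi.
person: ∅ → 1st person.
evidentiality: ∅ → hearsay.
polarity: -chi → affirmative.
tense: ∅ → present.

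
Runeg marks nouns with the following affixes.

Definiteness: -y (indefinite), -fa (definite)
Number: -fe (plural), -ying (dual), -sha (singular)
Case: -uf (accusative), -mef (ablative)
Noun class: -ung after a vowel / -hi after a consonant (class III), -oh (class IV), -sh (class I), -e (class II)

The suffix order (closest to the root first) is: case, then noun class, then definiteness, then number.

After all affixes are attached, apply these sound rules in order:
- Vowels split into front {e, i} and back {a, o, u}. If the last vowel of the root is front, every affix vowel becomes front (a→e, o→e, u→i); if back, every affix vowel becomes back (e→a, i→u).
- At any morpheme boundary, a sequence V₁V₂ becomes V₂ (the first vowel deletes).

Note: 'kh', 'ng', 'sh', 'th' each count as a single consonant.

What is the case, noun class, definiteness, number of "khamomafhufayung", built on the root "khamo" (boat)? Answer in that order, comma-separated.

Segment: khamo-mef-hi-fa-ying.
case: -mef → ablative.
noun class: -ung/hi → class III.
definiteness: -fa → definite.
number: -ying → dual.

ablative, class III, definite, dual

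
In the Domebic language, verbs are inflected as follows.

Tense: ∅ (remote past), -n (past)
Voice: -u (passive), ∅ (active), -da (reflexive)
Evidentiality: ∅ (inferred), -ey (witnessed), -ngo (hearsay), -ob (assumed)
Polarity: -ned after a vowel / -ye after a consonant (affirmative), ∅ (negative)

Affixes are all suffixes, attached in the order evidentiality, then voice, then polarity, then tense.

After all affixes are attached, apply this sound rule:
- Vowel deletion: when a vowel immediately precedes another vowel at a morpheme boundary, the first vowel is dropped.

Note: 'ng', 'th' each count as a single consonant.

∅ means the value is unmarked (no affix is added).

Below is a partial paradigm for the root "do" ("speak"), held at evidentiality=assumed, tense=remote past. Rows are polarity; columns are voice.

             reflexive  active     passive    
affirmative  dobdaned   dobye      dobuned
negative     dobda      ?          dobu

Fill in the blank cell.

dob

Attach evidentiality assumed -ob → doob.
voice = active: zero marking, form stays doob.
polarity = negative: zero marking, form stays doob.
tense = remote past: zero marking, form stays doob.
Apply vowel deletion: doob → dob.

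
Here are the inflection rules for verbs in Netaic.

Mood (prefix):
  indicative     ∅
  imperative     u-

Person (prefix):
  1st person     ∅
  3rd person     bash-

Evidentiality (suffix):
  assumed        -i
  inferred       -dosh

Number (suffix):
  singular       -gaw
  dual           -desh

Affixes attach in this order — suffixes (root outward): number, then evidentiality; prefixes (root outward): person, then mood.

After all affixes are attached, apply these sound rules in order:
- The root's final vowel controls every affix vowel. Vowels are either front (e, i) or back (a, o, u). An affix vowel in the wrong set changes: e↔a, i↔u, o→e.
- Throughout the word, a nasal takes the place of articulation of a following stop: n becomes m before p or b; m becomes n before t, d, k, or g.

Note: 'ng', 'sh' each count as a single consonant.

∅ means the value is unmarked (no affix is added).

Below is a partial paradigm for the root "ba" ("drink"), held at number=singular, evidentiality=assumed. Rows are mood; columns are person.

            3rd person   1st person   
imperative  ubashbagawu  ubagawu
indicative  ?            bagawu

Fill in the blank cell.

Attach person 3rd person bash- → bashba.
Attach number singular -gaw → bashbagaw.
mood = indicative: zero marking, form stays bashbagaw.
Attach evidentiality assumed -i → bashbagawi.
Apply vowel harmony: bashbagawi → bashbagawu.
Nasal assimilation: no change.

bashbagawu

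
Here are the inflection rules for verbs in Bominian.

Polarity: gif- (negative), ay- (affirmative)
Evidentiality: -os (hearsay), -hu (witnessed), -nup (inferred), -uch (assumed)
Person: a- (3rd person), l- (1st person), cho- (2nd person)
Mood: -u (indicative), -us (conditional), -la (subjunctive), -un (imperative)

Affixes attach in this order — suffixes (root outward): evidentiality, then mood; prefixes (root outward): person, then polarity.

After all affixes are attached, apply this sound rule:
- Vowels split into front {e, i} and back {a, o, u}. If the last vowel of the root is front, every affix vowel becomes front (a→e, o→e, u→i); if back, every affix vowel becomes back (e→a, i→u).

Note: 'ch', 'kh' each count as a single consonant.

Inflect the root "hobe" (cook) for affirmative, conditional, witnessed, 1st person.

Attach person 1st person l- → lhobe.
Attach evidentiality witnessed -hu → lhobehu.
Attach mood conditional -us → lhobehuus.
Attach polarity affirmative ay- → aylhobehuus.
Apply vowel harmony: aylhobehuus → eylhobehiis.

eylhobehiis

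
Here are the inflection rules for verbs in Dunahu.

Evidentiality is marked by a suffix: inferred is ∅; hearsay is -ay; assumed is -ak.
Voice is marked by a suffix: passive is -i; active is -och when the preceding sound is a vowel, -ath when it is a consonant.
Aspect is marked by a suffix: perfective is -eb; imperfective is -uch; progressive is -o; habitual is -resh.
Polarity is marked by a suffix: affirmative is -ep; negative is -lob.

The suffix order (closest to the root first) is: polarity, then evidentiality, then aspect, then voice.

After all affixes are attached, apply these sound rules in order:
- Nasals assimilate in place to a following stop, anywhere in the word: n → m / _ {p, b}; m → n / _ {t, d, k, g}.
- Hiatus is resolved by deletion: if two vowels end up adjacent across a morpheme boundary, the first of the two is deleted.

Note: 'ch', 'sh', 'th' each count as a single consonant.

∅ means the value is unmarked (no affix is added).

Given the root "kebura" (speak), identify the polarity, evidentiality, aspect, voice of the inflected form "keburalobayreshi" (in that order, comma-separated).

negative, hearsay, habitual, passive

Segment: kebura-lob-ay-resh-i.
polarity: -lob → negative.
evidentiality: -ay → hearsay.
aspect: -resh → habitual.
voice: -i → passive.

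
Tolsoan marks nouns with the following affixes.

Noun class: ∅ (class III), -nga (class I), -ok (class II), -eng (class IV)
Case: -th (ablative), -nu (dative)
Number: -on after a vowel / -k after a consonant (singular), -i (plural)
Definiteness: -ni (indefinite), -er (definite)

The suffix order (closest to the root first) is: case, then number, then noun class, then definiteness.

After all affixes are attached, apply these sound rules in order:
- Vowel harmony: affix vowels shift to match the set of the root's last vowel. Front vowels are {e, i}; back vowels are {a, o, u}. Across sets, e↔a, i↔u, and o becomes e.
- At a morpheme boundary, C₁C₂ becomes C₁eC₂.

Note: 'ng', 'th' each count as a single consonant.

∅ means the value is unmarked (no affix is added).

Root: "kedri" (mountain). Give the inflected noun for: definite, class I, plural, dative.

kedriniingeer

Attach case dative -nu → kedrinu.
Attach number plural -i → kedrinui.
Attach noun class class I -nga → kedrinuinga.
Attach definiteness definite -er → kedrinuingaer.
Apply vowel harmony: kedrinuingaer → kedriniingeer.
Epenthesis: no change.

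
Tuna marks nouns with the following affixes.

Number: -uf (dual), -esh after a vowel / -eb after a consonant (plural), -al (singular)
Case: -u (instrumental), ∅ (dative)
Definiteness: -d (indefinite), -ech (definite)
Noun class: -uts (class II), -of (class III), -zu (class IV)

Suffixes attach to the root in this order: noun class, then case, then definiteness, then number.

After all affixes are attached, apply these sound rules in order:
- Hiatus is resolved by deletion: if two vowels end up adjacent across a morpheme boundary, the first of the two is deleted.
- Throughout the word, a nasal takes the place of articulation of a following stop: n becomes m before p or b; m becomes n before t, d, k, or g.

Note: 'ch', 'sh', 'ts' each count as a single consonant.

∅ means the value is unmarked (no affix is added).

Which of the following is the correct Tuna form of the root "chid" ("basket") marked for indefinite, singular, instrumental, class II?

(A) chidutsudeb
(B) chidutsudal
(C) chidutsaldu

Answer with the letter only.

B

Attach noun class class II -uts → chiduts.
Attach case instrumental -u → chidutsu.
Attach definiteness indefinite -d → chidutsud.
Attach number singular -al → chidutsudal.
Vowel deletion: no change.
Nasal assimilation: no change.
So the correct form is chidutsudal, option (B).
(A) chidutsudeb is wrong: it uses plural instead of singular for number.
(C) chidutsaldu is wrong: it has the affixes in the wrong order.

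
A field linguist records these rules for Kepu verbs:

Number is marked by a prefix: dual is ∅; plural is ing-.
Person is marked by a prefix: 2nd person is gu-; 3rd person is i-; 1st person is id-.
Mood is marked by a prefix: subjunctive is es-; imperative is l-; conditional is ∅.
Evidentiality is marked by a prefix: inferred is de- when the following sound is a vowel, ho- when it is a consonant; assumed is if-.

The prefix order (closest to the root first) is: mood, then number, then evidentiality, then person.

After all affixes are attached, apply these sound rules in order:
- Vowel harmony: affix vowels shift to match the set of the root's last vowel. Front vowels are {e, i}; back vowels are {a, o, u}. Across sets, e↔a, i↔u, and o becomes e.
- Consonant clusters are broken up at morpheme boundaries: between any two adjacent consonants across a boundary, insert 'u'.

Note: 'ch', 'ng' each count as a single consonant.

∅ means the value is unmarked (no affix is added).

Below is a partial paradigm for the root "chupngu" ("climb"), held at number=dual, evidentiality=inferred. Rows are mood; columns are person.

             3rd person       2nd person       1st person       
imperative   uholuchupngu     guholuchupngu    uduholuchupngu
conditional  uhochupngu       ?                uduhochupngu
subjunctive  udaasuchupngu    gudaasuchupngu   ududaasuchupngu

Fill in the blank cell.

mood = conditional: zero marking, form stays chupngu.
number = dual: zero marking, form stays chupngu.
Attach evidentiality inferred ho- (before consonant 'ch') → hochupngu.
Attach person 2nd person gu- → guhochupngu.
Vowel harmony: no change.
Epenthesis: no change.

guhochupngu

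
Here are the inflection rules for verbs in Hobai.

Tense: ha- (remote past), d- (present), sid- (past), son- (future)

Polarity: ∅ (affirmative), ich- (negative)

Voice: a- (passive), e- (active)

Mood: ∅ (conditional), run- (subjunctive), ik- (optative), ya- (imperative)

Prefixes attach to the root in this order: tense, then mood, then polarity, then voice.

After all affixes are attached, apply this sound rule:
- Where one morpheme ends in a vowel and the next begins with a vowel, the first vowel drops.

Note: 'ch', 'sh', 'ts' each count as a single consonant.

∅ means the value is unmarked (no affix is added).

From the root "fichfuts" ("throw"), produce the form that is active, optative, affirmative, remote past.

ikhafichfuts

Attach tense remote past ha- → hafichfuts.
Attach mood optative ik- → ikhafichfuts.
polarity = affirmative: zero marking, form stays ikhafichfuts.
Attach voice active e- → eikhafichfuts.
Apply vowel deletion: eikhafichfuts → ikhafichfuts.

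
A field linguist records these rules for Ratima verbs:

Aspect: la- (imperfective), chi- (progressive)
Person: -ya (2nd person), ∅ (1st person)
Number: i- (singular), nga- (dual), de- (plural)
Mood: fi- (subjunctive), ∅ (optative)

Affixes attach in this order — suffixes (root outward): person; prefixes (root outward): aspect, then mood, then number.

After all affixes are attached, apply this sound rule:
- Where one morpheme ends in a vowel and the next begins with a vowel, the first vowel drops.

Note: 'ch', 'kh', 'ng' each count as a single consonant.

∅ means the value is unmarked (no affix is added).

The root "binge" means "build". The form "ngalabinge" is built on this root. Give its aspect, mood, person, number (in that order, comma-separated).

Segment: nga-la-binge.
aspect: la- → imperfective.
mood: ∅ → optative.
person: ∅ → 1st person.
number: nga- → dual.

imperfective, optative, 1st person, dual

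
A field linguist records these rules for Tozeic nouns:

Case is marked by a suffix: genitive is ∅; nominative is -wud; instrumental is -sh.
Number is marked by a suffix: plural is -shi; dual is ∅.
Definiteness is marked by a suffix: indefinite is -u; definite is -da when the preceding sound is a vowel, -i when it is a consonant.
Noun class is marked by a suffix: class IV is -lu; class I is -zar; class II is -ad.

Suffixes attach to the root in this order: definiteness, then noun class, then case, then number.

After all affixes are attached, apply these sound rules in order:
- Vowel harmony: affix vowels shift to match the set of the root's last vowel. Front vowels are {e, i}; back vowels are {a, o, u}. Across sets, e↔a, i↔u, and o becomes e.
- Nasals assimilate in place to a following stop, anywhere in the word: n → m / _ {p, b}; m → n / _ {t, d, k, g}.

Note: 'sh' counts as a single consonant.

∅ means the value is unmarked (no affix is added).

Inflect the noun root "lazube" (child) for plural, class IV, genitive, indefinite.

lazubeilishi

Attach definiteness indefinite -u → lazubeu.
Attach noun class class IV -lu → lazubeulu.
case = genitive: zero marking, form stays lazubeulu.
Attach number plural -shi → lazubeulushi.
Apply vowel harmony: lazubeulushi → lazubeilishi.
Nasal assimilation: no change.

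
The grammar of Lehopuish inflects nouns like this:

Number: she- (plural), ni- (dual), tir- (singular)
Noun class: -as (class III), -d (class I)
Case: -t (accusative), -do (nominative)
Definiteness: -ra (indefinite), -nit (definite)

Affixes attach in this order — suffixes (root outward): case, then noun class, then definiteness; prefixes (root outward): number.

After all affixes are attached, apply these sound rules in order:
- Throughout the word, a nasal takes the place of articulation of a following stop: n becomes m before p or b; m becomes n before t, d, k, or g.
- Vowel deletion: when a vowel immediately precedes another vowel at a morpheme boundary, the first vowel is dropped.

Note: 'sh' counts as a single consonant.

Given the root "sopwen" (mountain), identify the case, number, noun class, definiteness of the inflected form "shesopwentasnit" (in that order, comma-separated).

Segment: she-sopwen-t-as-nit.
case: -t → accusative.
number: she- → plural.
noun class: -as → class III.
definiteness: -nit → definite.

accusative, plural, class III, definite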